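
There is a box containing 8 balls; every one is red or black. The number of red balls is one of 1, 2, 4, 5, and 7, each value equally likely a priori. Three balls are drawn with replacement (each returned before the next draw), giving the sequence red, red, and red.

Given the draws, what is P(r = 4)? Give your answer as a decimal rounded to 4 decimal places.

Under each hypothesis, the probability of the observed sequence is: P(data | r = 1) = (1/8)(1/8)(1/8) = 0.0019531; P(data | r = 2) = (2/8)(2/8)(2/8) = 0.015625; P(data | r = 4) = (4/8)(4/8)(4/8) = 0.125; P(data | r = 5) = (5/8)(5/8)(5/8) = 0.24414; P(data | r = 7) = (7/8)(7/8)(7/8) = 0.66992.
The prior-weighted likelihoods are 1/5 · 0.0019531 = 0.00039063, 1/5 · 0.015625 = 0.003125, 1/5 · 0.125 = 0.025, 1/5 · 0.24414 = 0.048828, 1/5 · 0.66992 = 0.13398; with total 0.21133.
Therefore the posterior P(r = 4 | data) = (0.025) / (0.21133) = 0.1183.

0.1183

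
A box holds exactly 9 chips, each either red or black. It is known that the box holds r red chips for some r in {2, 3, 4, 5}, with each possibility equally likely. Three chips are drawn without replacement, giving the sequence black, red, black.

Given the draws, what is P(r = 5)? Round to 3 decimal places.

Under each hypothesis, the probability of the observed sequence is: P(data | r = 2) = (7/9)(2/8)(6/7) = 0.16667; P(data | r = 3) = (6/9)(3/8)(5/7) = 0.17857; P(data | r = 4) = (5/9)(4/8)(4/7) = 0.15873; P(data | r = 5) = (4/9)(5/8)(3/7) = 0.11905.
The prior-weighted likelihoods are 1/4 · 0.16667 = 0.041667, 1/4 · 0.17857 = 0.044643, 1/4 · 0.15873 = 0.039683, 1/4 · 0.11905 = 0.029762; with total 0.15575.
So P(r = 5 | data) = (0.029762) / (0.15575) = 0.19108.

0.191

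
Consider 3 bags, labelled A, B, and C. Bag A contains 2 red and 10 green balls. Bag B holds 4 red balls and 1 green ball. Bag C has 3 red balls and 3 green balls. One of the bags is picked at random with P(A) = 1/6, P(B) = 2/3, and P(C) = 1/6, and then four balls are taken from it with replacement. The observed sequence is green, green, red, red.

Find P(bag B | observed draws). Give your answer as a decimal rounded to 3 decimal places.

Compute the likelihood of the observed sequence for each case: P(data | bag A) = (10/12)(10/12)(2/12)(2/12) = 0.01929; P(data | bag B) = (1/5)(1/5)(4/5)(4/5) = 0.0256; P(data | bag C) = (3/6)(3/6)(3/6)(3/6) = 0.0625.
The prior-weighted likelihoods are 1/6 · 0.01929 = 0.003215, 2/3 · 0.0256 = 0.017067, 1/6 · 0.0625 = 0.010417; summing to 0.030698.
Hence P(bag B | data) = (0.017067) / (0.030698) = 0.55595.

0.556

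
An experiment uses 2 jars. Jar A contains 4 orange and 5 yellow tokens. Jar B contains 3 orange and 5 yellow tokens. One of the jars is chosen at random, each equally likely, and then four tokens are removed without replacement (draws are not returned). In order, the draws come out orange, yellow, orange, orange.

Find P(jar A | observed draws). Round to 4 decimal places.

0.6897

For each hypothesis, P(data | H) works out to: P(data | jar A) = (4/9)(5/8)(3/7)(2/6) = 0.039683; P(data | jar B) = (3/8)(5/7)(2/6)(1/5) = 0.017857.
Weighting by the prior gives 1/2 · 0.039683 = 0.019841, 1/2 · 0.017857 = 0.0089286; with total 0.02877.
Hence P(jar A | data) = (0.019841) / (0.02877) = 0.68966.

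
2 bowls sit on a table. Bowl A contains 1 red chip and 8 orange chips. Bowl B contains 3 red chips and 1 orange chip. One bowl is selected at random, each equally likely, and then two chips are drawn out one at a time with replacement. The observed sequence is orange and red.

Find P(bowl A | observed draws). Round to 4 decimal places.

0.3450

Compute the likelihood of the observed sequence for each case: P(data | bowl A) = (8/9)(1/9) = 0.098765; P(data | bowl B) = (1/4)(3/4) = 0.1875.
The prior-weighted likelihoods are 1/2 · 0.098765 = 0.049383, 1/2 · 0.1875 = 0.09375; these sum to 0.14313.
Therefore the posterior P(bowl A | data) = (0.049383) / (0.14313) = 0.34501.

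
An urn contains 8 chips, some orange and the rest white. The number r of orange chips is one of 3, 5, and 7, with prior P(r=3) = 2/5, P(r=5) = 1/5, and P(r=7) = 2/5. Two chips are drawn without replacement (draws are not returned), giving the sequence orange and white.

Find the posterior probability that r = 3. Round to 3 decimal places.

0.508

Under each hypothesis, the probability of the observed sequence is: P(data | r = 3) = (3/8)(5/7) = 15/56; P(data | r = 5) = (5/8)(3/7) = 15/56; P(data | r = 7) = (7/8)(1/7) = 1/8.
Multiplying each by its prior: 2/5 · 15/56 = 3/28, 1/5 · 15/56 = 3/56, 2/5 · 1/8 = 1/20; these sum to 59/280.
So P(r = 3 | data) = (3/28) / (59/280) = 30/59.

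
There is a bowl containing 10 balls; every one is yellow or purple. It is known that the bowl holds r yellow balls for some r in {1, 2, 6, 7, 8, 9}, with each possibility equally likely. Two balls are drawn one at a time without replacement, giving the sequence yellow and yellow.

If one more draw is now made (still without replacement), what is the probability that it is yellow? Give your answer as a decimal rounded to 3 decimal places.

0.724

Compute the likelihood of the observed sequence for each case: P(data | r = 1) = (1/10)(0/9) = 0; P(data | r = 2) = (2/10)(1/9) = 1/45; P(data | r = 6) = (6/10)(5/9) = 1/3; P(data | r = 7) = (7/10)(6/9) = 7/15; P(data | r = 8) = (8/10)(7/9) = 28/45; P(data | r = 9) = (9/10)(8/9) = 4/5.
Weighting by the prior gives 1/6 · 0 = 0, 1/6 · 1/45 = 1/270, 1/6 · 1/3 = 1/18, 1/6 · 7/15 = 7/90, 1/6 · 28/45 = 14/135, 1/6 · 4/5 = 2/15; with total 101/270.
Dividing through by the total gives posterior P(r = 1 | data) = 0, P(r = 2 | data) = 1/101, P(r = 6 | data) = 15/101, P(r = 7 | data) = 21/101, P(r = 8 | data) = 28/101, P(r = 9 | data) = 36/101.
The predictive probability is P(yellow next | data) = (0)(1/101) + (1/2)(15/101) + (5/8)(21/101) + (3/4)(28/101) + (7/8)(36/101) = 585/808.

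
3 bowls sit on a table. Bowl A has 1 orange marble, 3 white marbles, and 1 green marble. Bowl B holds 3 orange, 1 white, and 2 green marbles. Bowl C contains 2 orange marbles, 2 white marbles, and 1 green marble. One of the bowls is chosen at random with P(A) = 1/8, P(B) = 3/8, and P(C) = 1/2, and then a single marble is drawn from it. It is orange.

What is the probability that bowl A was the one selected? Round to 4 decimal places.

0.0606

Under each hypothesis, the probability of this draw is: P(data | bowl A) = (1/5) = 1/5; P(data | bowl B) = (3/6) = 1/2; P(data | bowl C) = (2/5) = 2/5.
Weighting by the prior gives 1/8 · 1/5 = 1/40, 3/8 · 1/2 = 3/16, 1/2 · 2/5 = 1/5; summing to 33/80.
By Bayes' rule, P(bowl A | data) = (1/40) / (33/80) = 2/33.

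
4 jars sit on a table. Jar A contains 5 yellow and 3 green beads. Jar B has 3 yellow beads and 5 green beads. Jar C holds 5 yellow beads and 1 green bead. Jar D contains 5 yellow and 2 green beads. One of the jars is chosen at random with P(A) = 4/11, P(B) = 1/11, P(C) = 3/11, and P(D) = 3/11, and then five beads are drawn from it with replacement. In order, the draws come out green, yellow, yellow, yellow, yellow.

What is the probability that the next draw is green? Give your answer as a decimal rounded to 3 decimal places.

0.280

The likelihood of the observed sequence under each hypothesis: P(data | jar A) = (3/8)(5/8)(5/8)(5/8)(5/8) = 0.05722; P(data | jar B) = (5/8)(3/8)(3/8)(3/8)(3/8) = 0.01236; P(data | jar C) = (1/6)(5/6)(5/6)(5/6)(5/6) = 0.080376; P(data | jar D) = (2/7)(5/7)(5/7)(5/7)(5/7) = 0.074374.
Multiplying each by its prior: 4/11 · 0.05722 = 0.020807, 1/11 · 0.01236 = 0.0011236, 3/11 · 0.080376 = 0.021921, 3/11 · 0.074374 = 0.020284; summing to 0.064135.
Normalising, the posterior is P(jar A | data) = 0.32443, P(jar B | data) = 0.017519, P(jar C | data) = 0.34179, P(jar D | data) = 0.31626.
The predictive probability is P(green next | data) = (3/8)(0.32443) + (5/8)(0.017519) + (1/6)(0.34179) + (2/7)(0.31626) = 0.27994.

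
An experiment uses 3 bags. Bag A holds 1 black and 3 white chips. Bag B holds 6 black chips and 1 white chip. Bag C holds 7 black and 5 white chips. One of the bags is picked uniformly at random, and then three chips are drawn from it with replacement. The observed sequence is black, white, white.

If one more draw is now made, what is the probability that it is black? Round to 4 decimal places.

0.4211

For each hypothesis, P(data | H) works out to: P(data | bag A) = (1/4)(3/4)(3/4) = 0.14062; P(data | bag B) = (6/7)(1/7)(1/7) = 0.017493; P(data | bag C) = (7/12)(5/12)(5/12) = 0.10127.
Multiplying each by its prior: 1/3 · 0.14062 = 0.046875, 1/3 · 0.017493 = 0.0058309, 1/3 · 0.10127 = 0.033758; summing to 0.086464.
Normalising, the posterior is P(bag A | data) = 0.54214, P(bag B | data) = 0.067438, P(bag C | data) = 0.39043.
The predictive probability is P(black next | data) = (1/4)(0.54214) + (6/7)(0.067438) + (7/12)(0.39043) = 0.42109.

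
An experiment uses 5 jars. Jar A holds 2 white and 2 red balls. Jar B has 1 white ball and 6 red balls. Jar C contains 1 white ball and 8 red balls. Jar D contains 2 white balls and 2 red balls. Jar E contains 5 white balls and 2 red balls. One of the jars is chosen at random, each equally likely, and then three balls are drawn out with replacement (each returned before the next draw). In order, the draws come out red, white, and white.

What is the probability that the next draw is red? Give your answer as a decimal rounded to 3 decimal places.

0.451

Under each hypothesis, the probability of the observed sequence is: P(data | jar A) = (2/4)(2/4)(2/4) = 0.125; P(data | jar B) = (6/7)(1/7)(1/7) = 0.017493; P(data | jar C) = (8/9)(1/9)(1/9) = 0.010974; P(data | jar D) = (2/4)(2/4)(2/4) = 0.125; P(data | jar E) = (2/7)(5/7)(5/7) = 0.14577.
Weighting by the prior gives 1/5 · 0.125 = 0.025, 1/5 · 0.017493 = 0.0034985, 1/5 · 0.010974 = 0.0021948, 1/5 · 0.125 = 0.025, 1/5 · 0.14577 = 0.029155; these sum to 0.084848.
The posterior is then P(jar A | data) = 0.29465, P(jar B | data) = 0.041233, P(jar C | data) = 0.025867, P(jar D | data) = 0.29465, P(jar E | data) = 0.34361.
So P(red next | data) = Σ P(red next | H) P(H | data) = (1/2)(0.29465) + (6/7)(0.041233) + (8/9)(0.025867) + (1/2)(0.29465) + (2/7)(0.34361) = 0.45116.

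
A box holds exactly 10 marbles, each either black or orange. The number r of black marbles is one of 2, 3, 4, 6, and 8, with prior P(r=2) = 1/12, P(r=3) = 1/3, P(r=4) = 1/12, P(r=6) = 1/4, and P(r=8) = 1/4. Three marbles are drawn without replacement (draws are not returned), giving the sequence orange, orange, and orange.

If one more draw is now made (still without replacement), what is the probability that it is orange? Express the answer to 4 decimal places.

Compute the likelihood of the observed sequence for each case: P(data | r = 2) = (8/10)(7/9)(6/8) = 7/15; P(data | r = 3) = (7/10)(6/9)(5/8) = 7/24; P(data | r = 4) = (6/10)(5/9)(4/8) = 1/6; P(data | r = 6) = (4/10)(3/9)(2/8) = 1/30; P(data | r = 8) = (2/10)(1/9)(0/8) = 0.
The prior-weighted likelihoods are 1/12 · 7/15 = 7/180, 1/3 · 7/24 = 7/72, 1/12 · 1/6 = 1/72, 1/4 · 1/30 = 1/120, 1/4 · 0 = 0; summing to 19/120.
Dividing through by the total gives posterior P(r = 2 | data) = 14/57, P(r = 3 | data) = 35/57, P(r = 4 | data) = 5/57, P(r = 6 | data) = 1/19, P(r = 8 | data) = 0.
So P(orange next | data) = Σ P(orange next | H) P(H | data) = (5/7)(14/57) + (4/7)(35/57) + (3/7)(5/57) + (1/7)(1/19) = 4/7.

0.5714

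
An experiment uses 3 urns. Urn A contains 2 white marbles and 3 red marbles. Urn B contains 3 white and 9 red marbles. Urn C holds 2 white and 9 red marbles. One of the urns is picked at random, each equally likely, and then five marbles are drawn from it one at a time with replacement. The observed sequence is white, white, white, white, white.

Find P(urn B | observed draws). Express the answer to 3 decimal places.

0.086

Compute the likelihood of the observed sequence for each case: P(data | urn A) = (2/5)(2/5)(2/5)(2/5)(2/5) = 0.01024; P(data | urn B) = (3/12)(3/12)(3/12)(3/12)(3/12) = 0.00097656; P(data | urn C) = (2/11)(2/11)(2/11)(2/11)(2/11) = 0.00019869.
Weighting by the prior gives 1/3 · 0.01024 = 0.0034133, 1/3 · 0.00097656 = 0.00032552, 1/3 · 0.00019869 = 6.6232e-05; summing to 0.0038051.
By Bayes' rule, P(urn B | data) = (0.00032552) / (0.0038051) = 0.085549.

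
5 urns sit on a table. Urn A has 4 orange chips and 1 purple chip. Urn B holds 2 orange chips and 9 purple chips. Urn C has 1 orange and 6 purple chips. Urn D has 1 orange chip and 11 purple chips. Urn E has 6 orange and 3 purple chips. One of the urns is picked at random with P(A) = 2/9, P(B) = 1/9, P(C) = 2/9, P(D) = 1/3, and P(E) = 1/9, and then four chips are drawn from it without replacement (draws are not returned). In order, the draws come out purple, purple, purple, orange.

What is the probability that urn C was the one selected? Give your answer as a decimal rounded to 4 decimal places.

0.4233

For each hypothesis, P(data | H) works out to: P(data | urn A) = (1/5)(0/4) = 0; P(data | urn B) = (9/11)(8/10)(7/9)(2/8) = 0.12727; P(data | urn C) = (6/7)(5/6)(4/5)(1/4) = 0.14286; P(data | urn D) = (11/12)(10/11)(9/10)(1/9) = 0.083333; P(data | urn E) = (3/9)(2/8)(1/7)(6/6) = 0.011905.
Weighting by the prior gives 2/9 · 0 = 0, 1/9 · 0.12727 = 0.014141, 2/9 · 0.14286 = 0.031746, 1/3 · 0.083333 = 0.027778, 1/9 · 0.011905 = 0.0013228; with total 0.074988.
So P(urn C | data) = (0.031746) / (0.074988) = 0.42335.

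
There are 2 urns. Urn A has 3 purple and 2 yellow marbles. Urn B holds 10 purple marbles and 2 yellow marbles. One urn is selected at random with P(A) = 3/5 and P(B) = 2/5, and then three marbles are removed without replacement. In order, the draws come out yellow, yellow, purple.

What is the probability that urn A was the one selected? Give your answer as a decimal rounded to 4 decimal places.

0.9083

The likelihood of the observed sequence under each hypothesis: P(data | urn A) = (2/5)(1/4)(3/3) = 0.1; P(data | urn B) = (2/12)(1/11)(10/10) = 0.015152.
Weighting by the prior gives 3/5 · 0.1 = 0.06, 2/5 · 0.015152 = 0.0060606; with total 0.066061.
So P(urn A | data) = (0.06) / (0.066061) = 0.90826.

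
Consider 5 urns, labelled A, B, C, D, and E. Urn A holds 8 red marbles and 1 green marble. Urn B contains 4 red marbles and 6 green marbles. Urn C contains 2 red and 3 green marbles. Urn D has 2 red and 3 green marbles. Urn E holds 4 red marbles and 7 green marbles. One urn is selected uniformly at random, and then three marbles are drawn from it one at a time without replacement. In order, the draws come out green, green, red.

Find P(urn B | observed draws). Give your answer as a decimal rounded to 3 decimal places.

0.226

Compute the likelihood of the observed sequence for each case: P(data | urn A) = (1/9)(0/8) = 0; P(data | urn B) = (6/10)(5/9)(4/8) = 1/6; P(data | urn C) = (3/5)(2/4)(2/3) = 1/5; P(data | urn D) = (3/5)(2/4)(2/3) = 1/5; P(data | urn E) = (7/11)(6/10)(4/9) = 28/165.
Weighting by the prior gives 1/5 · 0 = 0, 1/5 · 1/6 = 1/30, 1/5 · 1/5 = 1/25, 1/5 · 1/5 = 1/25, 1/5 · 28/165 = 28/825; these sum to 81/550.
Hence P(urn B | data) = (1/30) / (81/550) = 55/243.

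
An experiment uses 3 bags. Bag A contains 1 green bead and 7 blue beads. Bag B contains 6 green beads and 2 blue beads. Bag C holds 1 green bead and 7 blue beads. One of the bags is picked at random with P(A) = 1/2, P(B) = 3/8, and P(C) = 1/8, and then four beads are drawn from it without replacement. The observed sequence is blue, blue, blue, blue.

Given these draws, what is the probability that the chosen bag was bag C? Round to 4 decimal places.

0.2000

Compute the likelihood of the observed sequence for each case: P(data | bag A) = (7/8)(6/7)(5/6)(4/5) = 1/2; P(data | bag B) = (2/8)(1/7)(0/6) = 0; P(data | bag C) = (7/8)(6/7)(5/6)(4/5) = 1/2.
Weighting by the prior gives 1/2 · 1/2 = 1/4, 3/8 · 0 = 0, 1/8 · 1/2 = 1/16; these sum to 5/16.
Hence P(bag C | data) = (1/16) / (5/16) = 1/5.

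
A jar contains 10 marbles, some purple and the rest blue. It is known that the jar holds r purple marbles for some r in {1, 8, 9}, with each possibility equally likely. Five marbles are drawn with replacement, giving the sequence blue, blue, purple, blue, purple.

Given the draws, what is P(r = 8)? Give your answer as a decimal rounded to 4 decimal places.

0.3873

Under each hypothesis, the probability of the observed sequence is: P(data | r = 1) = (9/10)(9/10)(1/10)(9/10)(1/10) = 0.00729; P(data | r = 8) = (2/10)(2/10)(8/10)(2/10)(8/10) = 0.00512; P(data | r = 9) = (1/10)(1/10)(9/10)(1/10)(9/10) = 0.00081.
Weighting by the prior gives 1/3 · 0.00729 = 0.00243, 1/3 · 0.00512 = 0.0017067, 1/3 · 0.00081 = 0.00027; these sum to 0.0044067.
Hence P(r = 8 | data) = (0.0017067) / (0.0044067) = 0.38729.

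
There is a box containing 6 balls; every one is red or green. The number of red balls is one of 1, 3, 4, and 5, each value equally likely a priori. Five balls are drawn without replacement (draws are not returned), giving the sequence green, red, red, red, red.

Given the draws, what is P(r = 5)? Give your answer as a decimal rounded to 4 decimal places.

0.7143

Compute the likelihood of the observed sequence for each case: P(data | r = 1) = (5/6)(1/5)(0/4) = 0; P(data | r = 3) = (3/6)(3/5)(2/4)(1/3)(0/2) = 0; P(data | r = 4) = (2/6)(4/5)(3/4)(2/3)(1/2) = 1/15; P(data | r = 5) = (1/6)(5/5)(4/4)(3/3)(2/2) = 1/6.
The prior-weighted likelihoods are 1/4 · 0 = 0, 1/4 · 0 = 0, 1/4 · 1/15 = 1/60, 1/4 · 1/6 = 1/24; summing to 7/120.
So P(r = 5 | data) = (1/24) / (7/120) = 5/7.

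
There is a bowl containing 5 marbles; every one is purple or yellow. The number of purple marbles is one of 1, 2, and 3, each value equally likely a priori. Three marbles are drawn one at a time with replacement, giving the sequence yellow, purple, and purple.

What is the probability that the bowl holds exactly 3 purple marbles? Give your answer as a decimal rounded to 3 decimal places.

Compute the likelihood of the observed sequence for each case: P(data | r = 1) = (4/5)(1/5)(1/5) = 4/125; P(data | r = 2) = (3/5)(2/5)(2/5) = 12/125; P(data | r = 3) = (2/5)(3/5)(3/5) = 18/125.
The prior-weighted likelihoods are 1/3 · 4/125 = 4/375, 1/3 · 12/125 = 4/125, 1/3 · 18/125 = 6/125; summing to 34/375.
Therefore the posterior P(r = 3 | data) = (6/125) / (34/375) = 9/17.

0.529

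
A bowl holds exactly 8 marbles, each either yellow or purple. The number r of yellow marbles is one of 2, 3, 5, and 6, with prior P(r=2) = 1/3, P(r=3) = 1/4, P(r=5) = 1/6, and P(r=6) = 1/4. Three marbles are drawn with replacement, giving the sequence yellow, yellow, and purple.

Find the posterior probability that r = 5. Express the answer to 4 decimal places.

For each hypothesis, P(data | H) works out to: P(data | r = 2) = (2/8)(2/8)(6/8) = 0.046875; P(data | r = 3) = (3/8)(3/8)(5/8) = 0.087891; P(data | r = 5) = (5/8)(5/8)(3/8) = 0.14648; P(data | r = 6) = (6/8)(6/8)(2/8) = 0.14062.
Multiplying each by its prior: 1/3 · 0.046875 = 0.015625, 1/4 · 0.087891 = 0.021973, 1/6 · 0.14648 = 0.024414, 1/4 · 0.14062 = 0.035156; these sum to 0.097168.
Hence P(r = 5 | data) = (0.024414) / (0.097168) = 0.25126.

0.2513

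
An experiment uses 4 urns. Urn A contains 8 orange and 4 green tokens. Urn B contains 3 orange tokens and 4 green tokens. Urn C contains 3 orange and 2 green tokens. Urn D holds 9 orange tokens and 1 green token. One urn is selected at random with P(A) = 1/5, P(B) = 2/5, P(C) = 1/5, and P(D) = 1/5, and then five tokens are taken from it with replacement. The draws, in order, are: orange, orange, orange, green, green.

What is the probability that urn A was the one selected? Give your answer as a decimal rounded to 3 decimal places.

0.261

For each hypothesis, P(data | H) works out to: P(data | urn A) = (8/12)(8/12)(8/12)(4/12)(4/12) = 0.032922; P(data | urn B) = (3/7)(3/7)(3/7)(4/7)(4/7) = 0.025704; P(data | urn C) = (3/5)(3/5)(3/5)(2/5)(2/5) = 0.03456; P(data | urn D) = (9/10)(9/10)(9/10)(1/10)(1/10) = 0.00729.
Weighting by the prior gives 1/5 · 0.032922 = 0.0065844, 2/5 · 0.025704 = 0.010281, 1/5 · 0.03456 = 0.006912, 1/5 · 0.00729 = 0.001458; with total 0.025236.
Hence P(urn A | data) = (0.0065844) / (0.025236) = 0.26091.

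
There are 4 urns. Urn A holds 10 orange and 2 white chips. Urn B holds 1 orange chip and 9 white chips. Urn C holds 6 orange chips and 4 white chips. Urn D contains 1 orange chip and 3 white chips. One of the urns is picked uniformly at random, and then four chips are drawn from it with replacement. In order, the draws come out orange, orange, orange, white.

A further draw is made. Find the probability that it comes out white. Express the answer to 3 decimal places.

0.308

For each hypothesis, P(data | H) works out to: P(data | urn A) = (10/12)(10/12)(10/12)(2/12) = 0.096451; P(data | urn B) = (1/10)(1/10)(1/10)(9/10) = 0.0009; P(data | urn C) = (6/10)(6/10)(6/10)(4/10) = 0.0864; P(data | urn D) = (1/4)(1/4)(1/4)(3/4) = 0.011719.
Multiplying each by its prior: 1/4 · 0.096451 = 0.024113, 1/4 · 0.0009 = 0.000225, 1/4 · 0.0864 = 0.0216, 1/4 · 0.011719 = 0.0029297; with total 0.048867.
The posterior is then P(urn A | data) = 0.49343, P(urn B | data) = 0.0046043, P(urn C | data) = 0.44201, P(urn D | data) = 0.059952.
Averaging over the posterior, P(white next | data) = (1/6)(0.49343) + (9/10)(0.0046043) + (2/5)(0.44201) + (3/4)(0.059952) = 0.30815.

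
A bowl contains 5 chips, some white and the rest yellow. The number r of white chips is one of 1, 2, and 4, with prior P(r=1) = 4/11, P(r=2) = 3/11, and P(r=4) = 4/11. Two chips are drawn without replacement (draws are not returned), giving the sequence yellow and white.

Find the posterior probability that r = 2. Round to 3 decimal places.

0.360

For each hypothesis, P(data | H) works out to: P(data | r = 1) = (4/5)(1/4) = 1/5; P(data | r = 2) = (3/5)(2/4) = 3/10; P(data | r = 4) = (1/5)(4/4) = 1/5.
The prior-weighted likelihoods are 4/11 · 1/5 = 4/55, 3/11 · 3/10 = 9/110, 4/11 · 1/5 = 4/55; summing to 5/22.
Therefore the posterior P(r = 2 | data) = (9/110) / (5/22) = 9/25.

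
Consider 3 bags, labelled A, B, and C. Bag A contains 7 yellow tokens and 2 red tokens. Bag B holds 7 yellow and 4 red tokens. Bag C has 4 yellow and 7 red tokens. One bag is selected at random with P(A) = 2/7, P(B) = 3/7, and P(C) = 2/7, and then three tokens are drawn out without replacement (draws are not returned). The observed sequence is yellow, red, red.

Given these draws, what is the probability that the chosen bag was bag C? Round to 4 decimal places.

0.5226

For each hypothesis, P(data | H) works out to: P(data | bag A) = (7/9)(2/8)(1/7) = 0.027778; P(data | bag B) = (7/11)(4/10)(3/9) = 0.084848; P(data | bag C) = (4/11)(7/10)(6/9) = 0.1697.
The prior-weighted likelihoods are 2/7 · 0.027778 = 0.0079365, 3/7 · 0.084848 = 0.036364, 2/7 · 0.1697 = 0.048485; summing to 0.092785.
Hence P(bag C | data) = (0.048485) / (0.092785) = 0.52255.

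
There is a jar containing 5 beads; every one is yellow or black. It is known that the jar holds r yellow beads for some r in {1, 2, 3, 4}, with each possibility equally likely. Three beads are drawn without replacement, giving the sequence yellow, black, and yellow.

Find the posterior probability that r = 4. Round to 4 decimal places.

The likelihood of the observed sequence under each hypothesis: P(data | r = 1) = (1/5)(4/4)(0/3) = 0; P(data | r = 2) = (2/5)(3/4)(1/3) = 1/10; P(data | r = 3) = (3/5)(2/4)(2/3) = 1/5; P(data | r = 4) = (4/5)(1/4)(3/3) = 1/5.
The prior-weighted likelihoods are 1/4 · 0 = 0, 1/4 · 1/10 = 1/40, 1/4 · 1/5 = 1/20, 1/4 · 1/5 = 1/20; with total 1/8.
Hence P(r = 4 | data) = (1/20) / (1/8) = 2/5.

0.4000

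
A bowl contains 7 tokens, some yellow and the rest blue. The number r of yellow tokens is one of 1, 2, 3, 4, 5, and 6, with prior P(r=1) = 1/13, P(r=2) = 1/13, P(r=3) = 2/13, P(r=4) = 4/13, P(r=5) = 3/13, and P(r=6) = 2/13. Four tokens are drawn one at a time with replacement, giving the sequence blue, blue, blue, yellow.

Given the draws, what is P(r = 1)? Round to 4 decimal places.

0.1528

Compute the likelihood of the observed sequence for each case: P(data | r = 1) = (6/7)(6/7)(6/7)(1/7) = 0.089963; P(data | r = 2) = (5/7)(5/7)(5/7)(2/7) = 0.10412; P(data | r = 3) = (4/7)(4/7)(4/7)(3/7) = 0.079967; P(data | r = 4) = (3/7)(3/7)(3/7)(4/7) = 0.044981; P(data | r = 5) = (2/7)(2/7)(2/7)(5/7) = 0.01666; P(data | r = 6) = (1/7)(1/7)(1/7)(6/7) = 0.002499.
Weighting by the prior gives 1/13 · 0.089963 = 0.0069202, 1/13 · 0.10412 = 0.0080095, 2/13 · 0.079967 = 0.012303, 4/13 · 0.044981 = 0.01384, 3/13 · 0.01666 = 0.0038446, 2/13 · 0.002499 = 0.00038446; with total 0.045302.
Therefore the posterior P(r = 1 | data) = (0.0069202) / (0.045302) = 0.15276.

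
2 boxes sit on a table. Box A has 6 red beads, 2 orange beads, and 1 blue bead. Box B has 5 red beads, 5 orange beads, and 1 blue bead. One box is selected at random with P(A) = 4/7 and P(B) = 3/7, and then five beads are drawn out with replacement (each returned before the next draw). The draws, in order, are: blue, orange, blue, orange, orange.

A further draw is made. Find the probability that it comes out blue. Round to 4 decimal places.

0.0947

The likelihood of the observed sequence under each hypothesis: P(data | box A) = (1/9)(2/9)(1/9)(2/9)(2/9) = 0.00013548; P(data | box B) = (1/11)(5/11)(1/11)(5/11)(5/11) = 0.00077615.
Multiplying each by its prior: 4/7 · 0.00013548 = 7.7418e-05, 3/7 · 0.00077615 = 0.00033264; these sum to 0.00041005.
Normalising, the posterior is P(box A | data) = 0.1888, P(box B | data) = 0.8112.
The predictive probability is P(blue next | data) = (1/9)(0.1888) + (1/11)(0.8112) = 0.094723.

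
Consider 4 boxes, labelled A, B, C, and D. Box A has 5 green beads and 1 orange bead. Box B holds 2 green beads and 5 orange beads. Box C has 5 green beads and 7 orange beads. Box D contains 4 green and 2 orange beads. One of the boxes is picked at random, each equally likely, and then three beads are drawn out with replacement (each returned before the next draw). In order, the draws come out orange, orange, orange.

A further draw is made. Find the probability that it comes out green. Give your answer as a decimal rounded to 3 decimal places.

0.356

The likelihood of the observed sequence under each hypothesis: P(data | box A) = (1/6)(1/6)(1/6) = 0.0046296; P(data | box B) = (5/7)(5/7)(5/7) = 0.36443; P(data | box C) = (7/12)(7/12)(7/12) = 0.1985; P(data | box D) = (2/6)(2/6)(2/6) = 0.037037.
The prior-weighted likelihoods are 1/4 · 0.0046296 = 0.0011574, 1/4 · 0.36443 = 0.091108, 1/4 · 0.1985 = 0.049624, 1/4 · 0.037037 = 0.0092593; with total 0.15115.
The posterior is then P(box A | data) = 0.0076574, P(box B | data) = 0.60277, P(box C | data) = 0.32831, P(box D | data) = 0.061259.
The predictive probability is P(green next | data) = (5/6)(0.0076574) + (2/7)(0.60277) + (5/12)(0.32831) + (2/3)(0.061259) = 0.35624.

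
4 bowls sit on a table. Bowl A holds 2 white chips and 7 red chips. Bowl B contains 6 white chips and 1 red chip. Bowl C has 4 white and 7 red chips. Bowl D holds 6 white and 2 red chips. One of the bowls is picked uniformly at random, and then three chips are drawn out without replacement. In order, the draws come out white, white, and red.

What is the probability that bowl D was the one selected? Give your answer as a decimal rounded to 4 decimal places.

For each hypothesis, P(data | H) works out to: P(data | bowl A) = (2/9)(1/8)(7/7) = 0.027778; P(data | bowl B) = (6/7)(5/6)(1/5) = 0.14286; P(data | bowl C) = (4/11)(3/10)(7/9) = 0.084848; P(data | bowl D) = (6/8)(5/7)(2/6) = 0.17857.
The prior-weighted likelihoods are 1/4 · 0.027778 = 0.0069444, 1/4 · 0.14286 = 0.035714, 1/4 · 0.084848 = 0.021212, 1/4 · 0.17857 = 0.044643; with total 0.10851.
Therefore the posterior P(bowl D | data) = (0.044643) / (0.10851) = 0.4114.

0.4114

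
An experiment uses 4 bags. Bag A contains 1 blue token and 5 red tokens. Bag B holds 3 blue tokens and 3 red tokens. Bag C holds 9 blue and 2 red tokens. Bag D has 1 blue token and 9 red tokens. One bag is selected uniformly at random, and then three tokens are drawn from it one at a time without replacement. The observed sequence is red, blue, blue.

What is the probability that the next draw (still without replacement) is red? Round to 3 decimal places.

0.400

Under each hypothesis, the probability of the observed sequence is: P(data | bag A) = (5/6)(1/5)(0/4) = 0; P(data | bag B) = (3/6)(3/5)(2/4) = 3/20; P(data | bag C) = (2/11)(9/10)(8/9) = 8/55; P(data | bag D) = (9/10)(1/9)(0/8) = 0.
Weighting by the prior gives 1/4 · 0 = 0, 1/4 · 3/20 = 3/80, 1/4 · 8/55 = 2/55, 1/4 · 0 = 0; these sum to 13/176.
The posterior is then P(bag A | data) = 0, P(bag B | data) = 33/65, P(bag C | data) = 32/65, P(bag D | data) = 0.
So P(red next | data) = Σ P(red next | H) P(H | data) = (2/3)(33/65) + (1/8)(32/65) = 2/5.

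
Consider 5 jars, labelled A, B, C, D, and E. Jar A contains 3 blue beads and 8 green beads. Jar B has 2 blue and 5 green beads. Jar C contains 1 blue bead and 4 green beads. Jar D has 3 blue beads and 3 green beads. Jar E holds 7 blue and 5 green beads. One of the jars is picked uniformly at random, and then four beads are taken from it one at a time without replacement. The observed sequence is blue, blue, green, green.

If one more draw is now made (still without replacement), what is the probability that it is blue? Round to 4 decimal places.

The likelihood of the observed sequence under each hypothesis: P(data | jar A) = (3/11)(2/10)(8/9)(7/8) = 0.042424; P(data | jar B) = (2/7)(1/6)(5/5)(4/4) = 0.047619; P(data | jar C) = (1/5)(0/4) = 0; P(data | jar D) = (3/6)(2/5)(3/4)(2/3) = 0.1; P(data | jar E) = (7/12)(6/11)(5/10)(4/9) = 0.070707.
Weighting by the prior gives 1/5 · 0.042424 = 0.0084848, 1/5 · 0.047619 = 0.0095238, 1/5 · 0 = 0, 1/5 · 0.1 = 0.02, 1/5 · 0.070707 = 0.014141; summing to 0.05215.
Dividing through by the total gives posterior P(jar A | data) = 0.1627, P(jar B | data) = 0.18262, P(jar C | data) = 0, P(jar D | data) = 0.38351, P(jar E | data) = 0.27117.
The predictive probability is P(blue next | data) = (1/7)(0.1627) + (0)(0.18262) + (1/2)(0.38351) + (5/8)(0.27117) = 0.38448.

0.3845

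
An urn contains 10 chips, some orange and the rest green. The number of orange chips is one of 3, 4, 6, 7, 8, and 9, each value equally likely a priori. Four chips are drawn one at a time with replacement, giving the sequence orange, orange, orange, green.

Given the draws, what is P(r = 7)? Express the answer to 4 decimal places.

0.2439

For each hypothesis, P(data | H) works out to: P(data | r = 3) = (3/10)(3/10)(3/10)(7/10) = 0.0189; P(data | r = 4) = (4/10)(4/10)(4/10)(6/10) = 0.0384; P(data | r = 6) = (6/10)(6/10)(6/10)(4/10) = 0.0864; P(data | r = 7) = (7/10)(7/10)(7/10)(3/10) = 0.1029; P(data | r = 8) = (8/10)(8/10)(8/10)(2/10) = 0.1024; P(data | r = 9) = (9/10)(9/10)(9/10)(1/10) = 0.0729.
Multiplying each by its prior: 1/6 · 0.0189 = 0.00315, 1/6 · 0.0384 = 0.0064, 1/6 · 0.0864 = 0.0144, 1/6 · 0.1029 = 0.01715, 1/6 · 0.1024 = 0.017067, 1/6 · 0.0729 = 0.01215; with total 0.070317.
Hence P(r = 7 | data) = (0.01715) / (0.070317) = 0.2439.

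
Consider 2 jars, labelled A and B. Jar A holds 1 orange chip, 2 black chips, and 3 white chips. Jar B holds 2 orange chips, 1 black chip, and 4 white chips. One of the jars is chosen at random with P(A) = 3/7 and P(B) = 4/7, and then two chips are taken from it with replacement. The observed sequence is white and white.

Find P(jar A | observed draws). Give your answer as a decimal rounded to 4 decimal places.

The likelihood of the observed sequence under each hypothesis: P(data | jar A) = (3/6)(3/6) = 0.25; P(data | jar B) = (4/7)(4/7) = 0.32653.
Weighting by the prior gives 3/7 · 0.25 = 0.10714, 4/7 · 0.32653 = 0.18659; with total 0.29373.
Hence P(jar A | data) = (0.10714) / (0.29373) = 0.36476.

0.3648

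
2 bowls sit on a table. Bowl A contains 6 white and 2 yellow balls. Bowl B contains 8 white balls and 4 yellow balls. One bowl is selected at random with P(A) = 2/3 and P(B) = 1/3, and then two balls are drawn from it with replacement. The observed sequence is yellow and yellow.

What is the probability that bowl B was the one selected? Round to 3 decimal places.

0.471

The likelihood of the observed sequence under each hypothesis: P(data | bowl A) = (2/8)(2/8) = 1/16; P(data | bowl B) = (4/12)(4/12) = 1/9.
The prior-weighted likelihoods are 2/3 · 1/16 = 1/24, 1/3 · 1/9 = 1/27; these sum to 17/216.
Hence P(bowl B | data) = (1/27) / (17/216) = 8/17.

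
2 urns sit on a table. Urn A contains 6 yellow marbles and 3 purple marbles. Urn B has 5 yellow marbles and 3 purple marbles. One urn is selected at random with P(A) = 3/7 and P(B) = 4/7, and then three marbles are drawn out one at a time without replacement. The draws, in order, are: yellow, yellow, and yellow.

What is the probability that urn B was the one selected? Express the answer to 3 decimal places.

For each hypothesis, P(data | H) works out to: P(data | urn A) = (6/9)(5/8)(4/7) = 5/21; P(data | urn B) = (5/8)(4/7)(3/6) = 5/28.
Multiplying each by its prior: 3/7 · 5/21 = 5/49, 4/7 · 5/28 = 5/49; summing to 10/49.
Hence P(urn B | data) = (5/49) / (10/49) = 1/2.

0.500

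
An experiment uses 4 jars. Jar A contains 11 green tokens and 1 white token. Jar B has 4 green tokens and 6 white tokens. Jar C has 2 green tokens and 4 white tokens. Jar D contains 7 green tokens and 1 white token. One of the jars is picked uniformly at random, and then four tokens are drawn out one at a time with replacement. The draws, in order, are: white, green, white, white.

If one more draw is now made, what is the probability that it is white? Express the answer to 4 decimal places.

Compute the likelihood of the observed sequence for each case: P(data | jar A) = (1/12)(11/12)(1/12)(1/12) = 0.00053048; P(data | jar B) = (6/10)(4/10)(6/10)(6/10) = 0.0864; P(data | jar C) = (4/6)(2/6)(4/6)(4/6) = 0.098765; P(data | jar D) = (1/8)(7/8)(1/8)(1/8) = 0.001709.
The prior-weighted likelihoods are 1/4 · 0.00053048 = 0.00013262, 1/4 · 0.0864 = 0.0216, 1/4 · 0.098765 = 0.024691, 1/4 · 0.001709 = 0.00042725; these sum to 0.046851.
Dividing through by the total gives posterior P(jar A | data) = 0.0028307, P(jar B | data) = 0.46103, P(jar C | data) = 0.52702, P(jar D | data) = 0.0091192.
The predictive probability is P(white next | data) = (1/12)(0.0028307) + (3/5)(0.46103) + (2/3)(0.52702) + (1/8)(0.0091192) = 0.62934.

0.6293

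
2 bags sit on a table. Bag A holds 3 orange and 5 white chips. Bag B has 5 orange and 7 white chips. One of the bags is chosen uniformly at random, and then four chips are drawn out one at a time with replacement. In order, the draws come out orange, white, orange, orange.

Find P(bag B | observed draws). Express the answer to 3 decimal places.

0.561

Under each hypothesis, the probability of the observed sequence is: P(data | bag A) = (3/8)(5/8)(3/8)(3/8) = 0.032959; P(data | bag B) = (5/12)(7/12)(5/12)(5/12) = 0.042197.
Multiplying each by its prior: 1/2 · 0.032959 = 0.016479, 1/2 · 0.042197 = 0.021099; with total 0.037578.
By Bayes' rule, P(bag B | data) = (0.021099) / (0.037578) = 0.56146.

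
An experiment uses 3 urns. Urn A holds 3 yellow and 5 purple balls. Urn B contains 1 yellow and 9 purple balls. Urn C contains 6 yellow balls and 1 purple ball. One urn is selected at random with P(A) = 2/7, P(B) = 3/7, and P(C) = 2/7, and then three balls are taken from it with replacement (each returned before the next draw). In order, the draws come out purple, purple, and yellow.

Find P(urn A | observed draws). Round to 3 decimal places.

Compute the likelihood of the observed sequence for each case: P(data | urn A) = (5/8)(5/8)(3/8) = 0.14648; P(data | urn B) = (9/10)(9/10)(1/10) = 0.081; P(data | urn C) = (1/7)(1/7)(6/7) = 0.017493.
Weighting by the prior gives 2/7 · 0.14648 = 0.041853, 3/7 · 0.081 = 0.034714, 2/7 · 0.017493 = 0.0049979; with total 0.081565.
By Bayes' rule, P(urn A | data) = (0.041853) / (0.081565) = 0.51312.

0.513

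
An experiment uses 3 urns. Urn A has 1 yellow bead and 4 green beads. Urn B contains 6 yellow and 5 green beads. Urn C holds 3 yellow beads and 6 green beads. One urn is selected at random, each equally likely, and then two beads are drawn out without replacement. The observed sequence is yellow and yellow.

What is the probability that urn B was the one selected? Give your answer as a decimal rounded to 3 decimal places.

Compute the likelihood of the observed sequence for each case: P(data | urn A) = (1/5)(0/4) = 0; P(data | urn B) = (6/11)(5/10) = 3/11; P(data | urn C) = (3/9)(2/8) = 1/12.
Weighting by the prior gives 1/3 · 0 = 0, 1/3 · 3/11 = 1/11, 1/3 · 1/12 = 1/36; these sum to 47/396.
By Bayes' rule, P(urn B | data) = (1/11) / (47/396) = 36/47.

0.766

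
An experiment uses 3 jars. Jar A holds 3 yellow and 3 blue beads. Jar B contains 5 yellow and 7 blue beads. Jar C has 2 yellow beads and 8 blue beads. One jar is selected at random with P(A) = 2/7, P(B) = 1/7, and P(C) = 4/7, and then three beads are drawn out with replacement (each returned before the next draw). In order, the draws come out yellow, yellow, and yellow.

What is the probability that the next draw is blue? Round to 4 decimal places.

0.5441

The likelihood of the observed sequence under each hypothesis: P(data | jar A) = (3/6)(3/6)(3/6) = 0.125; P(data | jar B) = (5/12)(5/12)(5/12) = 0.072338; P(data | jar C) = (2/10)(2/10)(2/10) = 0.008.
Weighting by the prior gives 2/7 · 0.125 = 0.035714, 1/7 · 0.072338 = 0.010334, 4/7 · 0.008 = 0.0045714; summing to 0.05062.
The posterior is then P(jar A | data) = 0.70554, P(jar B | data) = 0.20415, P(jar C | data) = 0.090309.
So P(blue next | data) = Σ P(blue next | H) P(H | data) = (1/2)(0.70554) + (7/12)(0.20415) + (4/5)(0.090309) = 0.54411.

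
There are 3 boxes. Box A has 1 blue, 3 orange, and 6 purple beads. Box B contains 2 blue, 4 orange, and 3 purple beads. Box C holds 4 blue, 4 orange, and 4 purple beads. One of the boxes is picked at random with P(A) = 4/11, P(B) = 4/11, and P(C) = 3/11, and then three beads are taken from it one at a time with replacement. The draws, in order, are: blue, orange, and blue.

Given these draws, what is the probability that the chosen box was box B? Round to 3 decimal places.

For each hypothesis, P(data | H) works out to: P(data | box A) = (1/10)(3/10)(1/10) = 0.003; P(data | box B) = (2/9)(4/9)(2/9) = 0.021948; P(data | box C) = (4/12)(4/12)(4/12) = 0.037037.
Multiplying each by its prior: 4/11 · 0.003 = 0.0010909, 4/11 · 0.021948 = 0.007981, 3/11 · 0.037037 = 0.010101; these sum to 0.019173.
So P(box B | data) = (0.007981) / (0.019173) = 0.41627.

0.416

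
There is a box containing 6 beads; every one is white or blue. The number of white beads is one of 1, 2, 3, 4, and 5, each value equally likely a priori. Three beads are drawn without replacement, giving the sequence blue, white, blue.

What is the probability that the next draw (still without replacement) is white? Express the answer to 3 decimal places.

0.400

For each hypothesis, P(data | H) works out to: P(data | r = 1) = (5/6)(1/5)(4/4) = 1/6; P(data | r = 2) = (4/6)(2/5)(3/4) = 1/5; P(data | r = 3) = (3/6)(3/5)(2/4) = 3/20; P(data | r = 4) = (2/6)(4/5)(1/4) = 1/15; P(data | r = 5) = (1/6)(5/5)(0/4) = 0.
Multiplying each by its prior: 1/5 · 1/6 = 1/30, 1/5 · 1/5 = 1/25, 1/5 · 3/20 = 3/100, 1/5 · 1/15 = 1/75, 1/5 · 0 = 0; summing to 7/60.
The posterior is then P(r = 1 | data) = 2/7, P(r = 2 | data) = 12/35, P(r = 3 | data) = 9/35, P(r = 4 | data) = 4/35, P(r = 5 | data) = 0.
The predictive probability is P(white next | data) = (0)(2/7) + (1/3)(12/35) + (2/3)(9/35) + (1)(4/35) = 2/5.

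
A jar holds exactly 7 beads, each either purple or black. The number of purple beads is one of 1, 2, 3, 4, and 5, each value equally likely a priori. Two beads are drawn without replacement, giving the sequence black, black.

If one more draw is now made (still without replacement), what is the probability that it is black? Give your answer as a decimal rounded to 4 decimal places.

The likelihood of the observed sequence under each hypothesis: P(data | r = 1) = (6/7)(5/6) = 5/7; P(data | r = 2) = (5/7)(4/6) = 10/21; P(data | r = 3) = (4/7)(3/6) = 2/7; P(data | r = 4) = (3/7)(2/6) = 1/7; P(data | r = 5) = (2/7)(1/6) = 1/21.
Multiplying each by its prior: 1/5 · 5/7 = 1/7, 1/5 · 10/21 = 2/21, 1/5 · 2/7 = 2/35, 1/5 · 1/7 = 1/35, 1/5 · 1/21 = 1/105; these sum to 1/3.
Normalising, the posterior is P(r = 1 | data) = 3/7, P(r = 2 | data) = 2/7, P(r = 3 | data) = 6/35, P(r = 4 | data) = 3/35, P(r = 5 | data) = 1/35.
The predictive probability is P(black next | data) = (4/5)(3/7) + (3/5)(2/7) + (2/5)(6/35) + (1/5)(3/35) + (0)(1/35) = 3/5.

0.6000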